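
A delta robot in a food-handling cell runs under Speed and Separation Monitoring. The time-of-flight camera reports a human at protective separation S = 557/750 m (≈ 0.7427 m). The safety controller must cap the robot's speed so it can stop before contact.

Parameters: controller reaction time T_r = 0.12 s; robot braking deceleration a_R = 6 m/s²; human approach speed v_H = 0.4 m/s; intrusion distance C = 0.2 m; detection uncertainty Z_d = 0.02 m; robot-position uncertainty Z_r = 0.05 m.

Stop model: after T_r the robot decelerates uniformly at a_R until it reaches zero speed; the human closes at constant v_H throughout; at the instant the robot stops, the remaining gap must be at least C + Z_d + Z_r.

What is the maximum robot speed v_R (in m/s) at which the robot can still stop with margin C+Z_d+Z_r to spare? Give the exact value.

v_R_max = 7/5 m/s = 1.4000 m/s

quadratic (1/12)·v² + (14/75)·v + (-637/1500) = 0
  disc = (14/75)² − 4·(1/12)·(-637/1500) = 441/2500 ; √disc = 21/50
  v_R = (−(14/75) + 21/50) / (2·(1/12)) = 7/5 m/s
check:
stop time T_s = (7/5)/6 = 0.2333 s
reaction-phase robot travel = 1.4000·0.1200 = 0.1680 m
braking distance = 1.4000²/(2·6.0000) = 0.1633 m
person approaches 0.4000·(0.1200+0.2333) = 0.1413 m
C+Z_d+Z_r = 0.2000+0.0200+0.0500 = 0.2700 m
sum ≈ 0.1680+0.1633+0.1413+0.2700 ≈ 0.7427 m = S ✓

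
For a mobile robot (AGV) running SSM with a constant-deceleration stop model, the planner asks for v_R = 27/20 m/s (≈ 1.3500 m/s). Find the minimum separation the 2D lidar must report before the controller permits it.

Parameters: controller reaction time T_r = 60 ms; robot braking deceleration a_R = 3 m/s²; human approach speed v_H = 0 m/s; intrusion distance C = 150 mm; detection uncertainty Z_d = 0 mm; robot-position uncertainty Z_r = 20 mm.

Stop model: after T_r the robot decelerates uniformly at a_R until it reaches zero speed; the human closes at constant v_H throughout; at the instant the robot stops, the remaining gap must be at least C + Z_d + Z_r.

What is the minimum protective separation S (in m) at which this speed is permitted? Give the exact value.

S_min = 2219/4000 m = 0.5547 m

stop time T_s = (27/20)/3 = 0.4500 s
robot covers v_R·T_r = 1.3500·0.0600 = 0.0810 m before braking
robot under decel: 1.3500²/(2·3.0000) = 0.3038 m
human closes 0.0000·0.5100 = 0.0000 m
residual clearance needed = 0.1500+0.0000+0.0200 = 0.1700 m
S_min ≈ 0.0810+0.3038+0.0000+0.1700  ⇒  S_min = 2219/4000 m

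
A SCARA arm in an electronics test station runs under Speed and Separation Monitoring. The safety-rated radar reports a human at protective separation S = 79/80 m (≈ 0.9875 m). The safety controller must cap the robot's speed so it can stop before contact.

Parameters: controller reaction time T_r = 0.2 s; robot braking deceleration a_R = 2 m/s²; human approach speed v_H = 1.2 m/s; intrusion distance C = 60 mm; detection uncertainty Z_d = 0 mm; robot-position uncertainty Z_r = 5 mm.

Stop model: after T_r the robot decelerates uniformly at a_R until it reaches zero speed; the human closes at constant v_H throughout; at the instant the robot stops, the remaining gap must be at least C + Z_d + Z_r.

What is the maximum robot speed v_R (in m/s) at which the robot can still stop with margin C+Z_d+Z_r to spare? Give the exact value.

v_R_max = 7/10 m/s = 0.7000 m/s

collect terms ⇒ (1/4)·v_R² + (4/5)·v_R + (-273/400) = 0
  disc = (4/5)² − 4·(1/4)·(-273/400) = 529/400 ; √disc = 23/20
  v_R = (−(4/5) + 23/20) / (2·(1/4)) = 7/10 m/s
check:
stop time T_s = (7/10)/2 = 0.3500 s
robot covers v_R·T_r = 0.7000·0.2000 = 0.1400 m before braking
robot covers 0.7000·0.3500 − ½·2.0000·0.3500² = 0.1225 m while stopping
human over T_r+T_s: 1.2000·(0.2000+0.3500) = 0.6600 m
C+Z_d+Z_r = 0.0600+0.0000+0.0050 = 0.0650 m
sum ≈ 0.1400+0.1225+0.6600+0.0650 ≈ 0.9875 m = S ✓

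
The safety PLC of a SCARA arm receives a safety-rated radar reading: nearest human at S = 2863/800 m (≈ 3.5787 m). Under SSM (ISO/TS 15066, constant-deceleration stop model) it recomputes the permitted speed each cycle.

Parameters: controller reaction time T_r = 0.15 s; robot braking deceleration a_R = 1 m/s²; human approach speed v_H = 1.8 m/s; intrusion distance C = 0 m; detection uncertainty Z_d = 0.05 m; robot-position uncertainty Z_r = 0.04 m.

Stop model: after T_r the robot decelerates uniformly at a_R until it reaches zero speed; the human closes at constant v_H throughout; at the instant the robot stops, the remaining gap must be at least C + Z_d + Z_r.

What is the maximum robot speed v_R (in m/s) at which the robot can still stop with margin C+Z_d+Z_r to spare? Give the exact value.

v_R_max = 5/4 m/s = 1.2500 m/s

quadratic (1/2)·v² + (39/20)·v + (-103/32) = 0
  disc = (39/20)² − 4·(1/2)·(-103/32) = 256/25 ; √disc = 16/5
  v_R = (−(39/20) + 16/5) / (2·(1/2)) = 5/4 m/s
check:
stop time T_s = (5/4)/1 = 1.2500 s
robot in T_r: 1.2500·0.1500 = 0.1875 m
robot covers 1.2500·1.2500 − ½·1.0000·1.2500² = 0.7812 m while stopping
human closes 1.8000·1.4000 = 2.5200 m
residual clearance needed = 0.0000+0.0500+0.0400 = 0.0900 m
sum ≈ 0.1875+0.7812+2.5200+0.0900 ≈ 3.5787 m = S ✓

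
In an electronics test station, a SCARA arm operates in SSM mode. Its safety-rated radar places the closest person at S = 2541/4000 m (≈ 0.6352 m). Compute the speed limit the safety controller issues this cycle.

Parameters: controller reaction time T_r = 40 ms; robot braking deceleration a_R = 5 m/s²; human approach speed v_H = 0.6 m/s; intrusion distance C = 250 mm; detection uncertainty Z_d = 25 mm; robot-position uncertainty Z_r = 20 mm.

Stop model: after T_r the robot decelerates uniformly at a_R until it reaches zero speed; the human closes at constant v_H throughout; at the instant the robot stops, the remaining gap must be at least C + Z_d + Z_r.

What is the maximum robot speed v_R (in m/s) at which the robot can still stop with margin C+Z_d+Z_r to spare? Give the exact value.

at the boundary: (1/10)·v² + (4/25)·v + (-253/800) = 0
  disc = (4/25)² − 4·(1/10)·(-253/800) = 1521/10000 ; √disc = 39/100
  v_R = (−(4/25) + 39/100) / (2·(1/10)) = 23/20 m/s
check:
stop time T_s = (23/20)/5 = 0.2300 s
reaction-phase robot travel = 1.1500·0.0400 = 0.0460 m
braking distance = 1.1500²/(2·5.0000) = 0.1323 m
human closes 0.6000·0.2700 = 0.1620 m
C+Z_d+Z_r = 0.2500+0.0250+0.0200 = 0.2950 m
sum ≈ 0.0460+0.1323+0.1620+0.2950 ≈ 0.6352 m = S ✓

v_R_max = 23/20 m/s = 1.1500 m/s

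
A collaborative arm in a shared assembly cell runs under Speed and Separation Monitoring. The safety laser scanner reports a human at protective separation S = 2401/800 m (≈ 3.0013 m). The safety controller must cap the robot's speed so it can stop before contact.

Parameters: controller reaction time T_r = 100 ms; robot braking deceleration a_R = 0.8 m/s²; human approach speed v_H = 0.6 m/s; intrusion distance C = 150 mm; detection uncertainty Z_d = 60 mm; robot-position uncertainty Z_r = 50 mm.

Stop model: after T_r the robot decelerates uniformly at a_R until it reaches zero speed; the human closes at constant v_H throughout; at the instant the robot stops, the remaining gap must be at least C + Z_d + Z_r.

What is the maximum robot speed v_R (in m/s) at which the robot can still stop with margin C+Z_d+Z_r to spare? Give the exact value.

v_R_max = 3/2 m/s = 1.5000 m/s

quadratic (5/8)·v² + (17/20)·v + (-429/160) = 0
  disc = (17/20)² − 4·(5/8)·(-429/160) = 11881/1600 ; √disc = 109/40
  v_R = (−(17/20) + 109/40) / (2·(5/8)) = 3/2 m/s
check:
braking lasts T_s = (3/2)/(4/5) = 1.8750 s
robot covers v_R·T_r = 1.5000·0.1000 = 0.1500 m before braking
robot under decel: 1.5000²/(2·0.8000) = 1.4062 m
human over T_r+T_s: 0.6000·(0.1000+1.8750) = 1.1850 m
margins: 0.1500+0.0600+0.0500 = 0.2600 m
sum ≈ 0.1500+1.4062+1.1850+0.2600 ≈ 3.0013 m = S ✓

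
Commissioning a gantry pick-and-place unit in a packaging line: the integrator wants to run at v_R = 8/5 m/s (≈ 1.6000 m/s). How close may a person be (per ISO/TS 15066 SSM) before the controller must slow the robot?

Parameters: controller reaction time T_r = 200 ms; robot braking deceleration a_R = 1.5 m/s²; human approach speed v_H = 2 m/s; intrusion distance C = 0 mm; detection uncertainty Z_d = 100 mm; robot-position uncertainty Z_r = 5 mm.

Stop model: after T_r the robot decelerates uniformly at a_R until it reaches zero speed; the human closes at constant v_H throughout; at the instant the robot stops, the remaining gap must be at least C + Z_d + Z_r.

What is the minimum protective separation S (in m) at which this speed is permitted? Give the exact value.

stop time T_s = (8/5)/(3/2) = 1.0667 s
robot in T_r: 1.6000·0.2000 = 0.3200 m
braking distance = 1.6000²/(2·1.5000) = 0.8533 m
human over T_r+T_s: 2.0000·(0.2000+1.0667) = 2.5333 m
residual clearance needed = 0.0000+0.1000+0.0050 = 0.1050 m
S_min ≈ 0.3200+0.8533+2.5333+0.1050  ⇒  S_min = 2287/600 m

S_min = 2287/600 m = 3.8117 m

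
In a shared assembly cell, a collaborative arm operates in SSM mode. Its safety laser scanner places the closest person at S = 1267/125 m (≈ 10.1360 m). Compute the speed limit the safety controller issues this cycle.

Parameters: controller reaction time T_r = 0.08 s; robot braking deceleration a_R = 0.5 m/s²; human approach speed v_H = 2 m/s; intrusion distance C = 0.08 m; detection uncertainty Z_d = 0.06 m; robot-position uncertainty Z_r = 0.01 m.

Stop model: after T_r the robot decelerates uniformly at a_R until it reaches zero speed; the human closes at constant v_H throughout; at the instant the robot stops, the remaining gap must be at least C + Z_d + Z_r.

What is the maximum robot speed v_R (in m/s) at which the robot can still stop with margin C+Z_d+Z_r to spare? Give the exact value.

v_R_max = 17/10 m/s = 1.7000 m/s

quadratic (1)·v² + (102/25)·v + (-4913/500) = 0
  disc = (102/25)² − 4·(1)·(-4913/500) = 34969/625 ; √disc = 187/25
  v_R = (−(102/25) + 187/25) / (2·(1)) = 17/10 m/s
check:
stop time T_s = (17/10)/(1/2) = 3.4000 s
reaction-phase robot travel = 1.7000·0.0800 = 0.1360 m
braking distance = 1.7000²/(2·0.5000) = 2.8900 m
human closes 2.0000·3.4800 = 6.9600 m
residual clearance needed = 0.0800+0.0600+0.0100 = 0.1500 m
sum ≈ 0.1360+2.8900+6.9600+0.1500 ≈ 10.1360 m = S ✓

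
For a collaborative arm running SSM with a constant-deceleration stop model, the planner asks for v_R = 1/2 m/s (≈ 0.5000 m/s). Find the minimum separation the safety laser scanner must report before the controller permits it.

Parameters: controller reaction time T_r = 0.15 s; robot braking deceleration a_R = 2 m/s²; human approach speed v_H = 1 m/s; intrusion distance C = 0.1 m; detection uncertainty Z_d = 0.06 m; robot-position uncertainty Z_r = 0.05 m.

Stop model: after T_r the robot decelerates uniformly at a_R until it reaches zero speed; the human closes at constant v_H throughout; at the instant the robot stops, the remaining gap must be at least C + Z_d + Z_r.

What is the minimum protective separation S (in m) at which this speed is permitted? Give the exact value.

T_s = v_R/a_R = (1/2)/2 = 0.2500 s
robot covers v_R·T_r = 0.5000·0.1500 = 0.0750 m before braking
robot under decel: 0.5000²/(2·2.0000) = 0.0625 m
human over T_r+T_s: 1.0000·(0.1500+0.2500) = 0.4000 m
margins: 0.1000+0.0600+0.0500 = 0.2100 m
S_min ≈ 0.0750+0.0625+0.4000+0.2100  ⇒  S_min = 299/400 m

S_min = 299/400 m = 0.7475 m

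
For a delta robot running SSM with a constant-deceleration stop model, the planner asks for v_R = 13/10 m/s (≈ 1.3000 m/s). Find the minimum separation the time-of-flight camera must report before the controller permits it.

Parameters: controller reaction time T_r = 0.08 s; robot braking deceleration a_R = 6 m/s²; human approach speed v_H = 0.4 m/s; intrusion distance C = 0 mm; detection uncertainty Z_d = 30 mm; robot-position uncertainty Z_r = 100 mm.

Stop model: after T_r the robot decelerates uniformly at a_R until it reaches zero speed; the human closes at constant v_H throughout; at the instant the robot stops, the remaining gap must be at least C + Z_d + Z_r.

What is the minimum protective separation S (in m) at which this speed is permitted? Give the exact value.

stop time T_s = (13/10)/6 = 0.2167 s
robot in T_r: 1.3000·0.0800 = 0.1040 m
braking distance = 1.3000²/(2·6.0000) = 0.1408 m
human closes 0.4000·0.2967 = 0.1187 m
margins: 0.0000+0.0300+0.1000 = 0.1300 m
S_min ≈ 0.1040+0.1408+0.1187+0.1300  ⇒  S_min = 987/2000 m

S_min = 987/2000 m = 0.4935 m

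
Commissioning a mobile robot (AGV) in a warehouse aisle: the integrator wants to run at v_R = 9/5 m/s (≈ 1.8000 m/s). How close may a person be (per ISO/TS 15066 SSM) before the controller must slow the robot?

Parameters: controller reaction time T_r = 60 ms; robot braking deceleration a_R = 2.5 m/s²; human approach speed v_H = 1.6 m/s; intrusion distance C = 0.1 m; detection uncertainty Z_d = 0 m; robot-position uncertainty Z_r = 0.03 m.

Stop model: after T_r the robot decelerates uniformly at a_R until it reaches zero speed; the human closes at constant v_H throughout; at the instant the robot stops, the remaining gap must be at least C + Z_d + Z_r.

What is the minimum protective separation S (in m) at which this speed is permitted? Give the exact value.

braking lasts T_s = (9/5)/(5/2) = 0.7200 s
robot covers v_R·T_r = 1.8000·0.0600 = 0.1080 m before braking
robot covers 1.8000·0.7200 − ½·2.5000·0.7200² = 0.6480 m while stopping
person approaches 1.6000·(0.0600+0.7200) = 1.2480 m
C+Z_d+Z_r = 0.1000+0.0000+0.0300 = 0.1300 m
S_min ≈ 0.1080+0.6480+1.2480+0.1300  ⇒  S_min = 1067/500 m

S_min = 1067/500 m = 2.1340 m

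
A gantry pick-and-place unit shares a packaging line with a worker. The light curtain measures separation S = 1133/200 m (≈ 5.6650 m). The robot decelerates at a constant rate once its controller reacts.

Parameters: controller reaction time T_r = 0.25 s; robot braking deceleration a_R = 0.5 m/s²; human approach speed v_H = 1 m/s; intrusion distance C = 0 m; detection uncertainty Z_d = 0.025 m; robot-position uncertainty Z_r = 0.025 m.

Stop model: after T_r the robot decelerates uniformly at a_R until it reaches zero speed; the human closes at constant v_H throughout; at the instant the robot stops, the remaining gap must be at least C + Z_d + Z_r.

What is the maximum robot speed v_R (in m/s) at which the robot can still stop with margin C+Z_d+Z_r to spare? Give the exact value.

at the boundary: (1)·v² + (9/4)·v + (-1073/200) = 0
  disc = (9/4)² − 4·(1)·(-1073/200) = 10609/400 ; √disc = 103/20
  v_R = (−(9/4) + 103/20) / (2·(1)) = 29/20 m/s
check:
T_s = v_R/a_R = (29/20)/(1/2) = 2.9000 s
robot in T_r: 1.4500·0.2500 = 0.3625 m
braking distance = 1.4500²/(2·0.5000) = 2.1025 m
person approaches 1.0000·(0.2500+2.9000) = 3.1500 m
margins: 0.0000+0.0250+0.0250 = 0.0500 m
sum ≈ 0.3625+2.1025+3.1500+0.0500 ≈ 5.6650 m = S ✓

v_R_max = 29/20 m/s = 1.4500 m/s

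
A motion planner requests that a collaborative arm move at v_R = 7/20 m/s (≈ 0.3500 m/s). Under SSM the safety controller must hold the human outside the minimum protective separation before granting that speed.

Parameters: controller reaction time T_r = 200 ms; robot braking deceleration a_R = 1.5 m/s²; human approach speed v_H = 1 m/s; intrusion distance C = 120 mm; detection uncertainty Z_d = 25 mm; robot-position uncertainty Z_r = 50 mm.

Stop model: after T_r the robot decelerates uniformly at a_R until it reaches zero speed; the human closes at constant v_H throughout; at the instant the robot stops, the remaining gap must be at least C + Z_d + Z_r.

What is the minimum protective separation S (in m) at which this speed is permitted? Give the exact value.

stop time T_s = (7/20)/(3/2) = 0.2333 s
reaction-phase robot travel = 0.3500·0.2000 = 0.0700 m
robot under decel: 0.3500²/(2·1.5000) = 0.0408 m
person approaches 1.0000·(0.2000+0.2333) = 0.4333 m
margins: 0.1200+0.0250+0.0500 = 0.1950 m
S_min ≈ 0.0700+0.0408+0.4333+0.1950  ⇒  S_min = 887/1200 m

S_min = 887/1200 m = 0.7392 m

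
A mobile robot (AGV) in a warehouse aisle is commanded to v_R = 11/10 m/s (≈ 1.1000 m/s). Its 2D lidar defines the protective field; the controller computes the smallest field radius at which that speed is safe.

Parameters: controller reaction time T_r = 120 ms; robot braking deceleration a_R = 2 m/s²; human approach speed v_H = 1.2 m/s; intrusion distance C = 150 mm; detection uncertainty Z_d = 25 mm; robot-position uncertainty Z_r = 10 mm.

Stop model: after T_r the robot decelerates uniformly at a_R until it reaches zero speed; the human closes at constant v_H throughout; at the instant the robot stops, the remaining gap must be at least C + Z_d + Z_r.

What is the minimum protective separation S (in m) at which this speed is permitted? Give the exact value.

stop time T_s = (11/10)/2 = 0.5500 s
reaction-phase robot travel = 1.1000·0.1200 = 0.1320 m
robot covers 1.1000·0.5500 − ½·2.0000·0.5500² = 0.3025 m while stopping
human closes 1.2000·0.6700 = 0.8040 m
margins: 0.1500+0.0250+0.0100 = 0.1850 m
S_min ≈ 0.1320+0.3025+0.8040+0.1850  ⇒  S_min = 2847/2000 m

S_min = 2847/2000 m = 1.4235 m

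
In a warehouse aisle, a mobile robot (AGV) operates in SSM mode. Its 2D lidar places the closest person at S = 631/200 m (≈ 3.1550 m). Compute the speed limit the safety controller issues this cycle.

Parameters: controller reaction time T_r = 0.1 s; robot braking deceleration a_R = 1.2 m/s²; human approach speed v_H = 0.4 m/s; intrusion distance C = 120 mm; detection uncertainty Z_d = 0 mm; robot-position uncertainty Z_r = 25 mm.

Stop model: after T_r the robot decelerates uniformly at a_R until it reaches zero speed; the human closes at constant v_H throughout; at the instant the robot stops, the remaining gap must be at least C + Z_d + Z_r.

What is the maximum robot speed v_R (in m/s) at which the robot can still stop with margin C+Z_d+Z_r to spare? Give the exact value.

quadratic (5/12)·v² + (13/30)·v + (-297/100) = 0
  disc = (13/30)² − 4·(5/12)·(-297/100) = 1156/225 ; √disc = 34/15
  v_R = (−(13/30) + 34/15) / (2·(5/12)) = 11/5 m/s
check:
stop time T_s = (11/5)/(6/5) = 1.8333 s
robot in T_r: 2.2000·0.1000 = 0.2200 m
braking distance = 2.2000²/(2·1.2000) = 2.0167 m
human over T_r+T_s: 0.4000·(0.1000+1.8333) = 0.7733 m
residual clearance needed = 0.1200+0.0000+0.0250 = 0.1450 m
sum ≈ 0.2200+2.0167+0.7733+0.1450 ≈ 3.1550 m = S ✓

v_R_max = 11/5 m/s = 2.2000 m/s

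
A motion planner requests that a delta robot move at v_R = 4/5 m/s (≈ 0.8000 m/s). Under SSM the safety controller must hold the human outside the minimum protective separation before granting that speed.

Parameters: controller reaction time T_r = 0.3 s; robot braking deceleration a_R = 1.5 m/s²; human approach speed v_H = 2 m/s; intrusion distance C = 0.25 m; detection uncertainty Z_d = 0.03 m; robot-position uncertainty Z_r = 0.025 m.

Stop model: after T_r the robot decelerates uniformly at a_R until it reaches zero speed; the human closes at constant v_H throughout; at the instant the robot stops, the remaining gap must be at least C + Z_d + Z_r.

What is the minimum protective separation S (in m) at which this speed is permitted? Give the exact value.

S_min = 97/40 m = 2.4250 m

stop time T_s = (4/5)/(3/2) = 0.5333 s
robot in T_r: 0.8000·0.3000 = 0.2400 m
braking distance = 0.8000²/(2·1.5000) = 0.2133 m
person approaches 2.0000·(0.3000+0.5333) = 1.6667 m
margins: 0.2500+0.0300+0.0250 = 0.3050 m
S_min ≈ 0.2400+0.2133+1.6667+0.3050  ⇒  S_min = 97/40 m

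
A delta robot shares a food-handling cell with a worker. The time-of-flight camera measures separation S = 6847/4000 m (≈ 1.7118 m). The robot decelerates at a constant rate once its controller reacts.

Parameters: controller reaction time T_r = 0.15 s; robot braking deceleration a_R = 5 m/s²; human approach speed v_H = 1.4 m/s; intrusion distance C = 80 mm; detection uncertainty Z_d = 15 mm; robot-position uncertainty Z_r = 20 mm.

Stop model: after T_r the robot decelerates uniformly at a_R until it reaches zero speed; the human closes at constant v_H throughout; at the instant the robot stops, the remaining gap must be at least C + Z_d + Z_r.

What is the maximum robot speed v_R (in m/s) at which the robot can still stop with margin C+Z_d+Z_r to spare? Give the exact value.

v_R_max = 43/20 m/s = 2.1500 m/s

at the boundary: (1/10)·v² + (43/100)·v + (-5547/4000) = 0
  disc = (43/100)² − 4·(1/10)·(-5547/4000) = 1849/2500 ; √disc = 43/50
  v_R = (−(43/100) + 43/50) / (2·(1/10)) = 43/20 m/s
check:
T_s = v_R/a_R = (43/20)/5 = 0.4300 s
reaction-phase robot travel = 2.1500·0.1500 = 0.3225 m
braking distance = 2.1500²/(2·5.0000) = 0.4622 m
human over T_r+T_s: 1.4000·(0.1500+0.4300) = 0.8120 m
margins: 0.0800+0.0150+0.0200 = 0.1150 m
sum ≈ 0.3225+0.4622+0.8120+0.1150 ≈ 1.7118 m = S ✓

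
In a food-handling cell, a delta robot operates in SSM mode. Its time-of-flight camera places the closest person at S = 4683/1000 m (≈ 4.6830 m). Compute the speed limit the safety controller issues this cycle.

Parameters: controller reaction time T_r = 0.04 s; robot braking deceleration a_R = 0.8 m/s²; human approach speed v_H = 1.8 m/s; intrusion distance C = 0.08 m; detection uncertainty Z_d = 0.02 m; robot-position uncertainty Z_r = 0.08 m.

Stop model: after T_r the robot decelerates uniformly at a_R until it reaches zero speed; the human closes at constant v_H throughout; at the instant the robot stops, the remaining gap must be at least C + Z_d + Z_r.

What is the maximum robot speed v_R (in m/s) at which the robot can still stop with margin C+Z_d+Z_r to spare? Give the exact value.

v_R_max = 7/5 m/s = 1.4000 m/s

collect terms ⇒ (5/8)·v_R² + (229/100)·v_R + (-4431/1000) = 0
  disc = (229/100)² − 4·(5/8)·(-4431/1000) = 10201/625 ; √disc = 101/25
  v_R = (−(229/100) + 101/25) / (2·(5/8)) = 7/5 m/s
check:
braking lasts T_s = (7/5)/(4/5) = 1.7500 s
reaction-phase robot travel = 1.4000·0.0400 = 0.0560 m
robot covers 1.4000·1.7500 − ½·0.8000·1.7500² = 1.2250 m while stopping
human over T_r+T_s: 1.8000·(0.0400+1.7500) = 3.2220 m
residual clearance needed = 0.0800+0.0200+0.0800 = 0.1800 m
sum ≈ 0.0560+1.2250+3.2220+0.1800 ≈ 4.6830 m = S ✓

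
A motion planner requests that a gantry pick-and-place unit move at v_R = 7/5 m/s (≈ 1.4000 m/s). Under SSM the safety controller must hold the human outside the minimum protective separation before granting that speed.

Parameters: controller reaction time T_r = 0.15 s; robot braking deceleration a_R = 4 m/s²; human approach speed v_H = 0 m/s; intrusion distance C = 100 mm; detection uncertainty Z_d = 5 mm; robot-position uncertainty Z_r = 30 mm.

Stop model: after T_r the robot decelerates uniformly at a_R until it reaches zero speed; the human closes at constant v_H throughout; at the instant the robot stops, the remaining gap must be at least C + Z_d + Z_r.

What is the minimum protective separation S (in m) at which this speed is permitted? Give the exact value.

T_s = v_R/a_R = (7/5)/4 = 0.3500 s
robot in T_r: 1.4000·0.1500 = 0.2100 m
robot under decel: 1.4000²/(2·4.0000) = 0.2450 m
person approaches 0.0000·(0.1500+0.3500) = 0.0000 m
residual clearance needed = 0.1000+0.0050+0.0300 = 0.1350 m
S_min ≈ 0.2100+0.2450+0.0000+0.1350  ⇒  S_min = 59/100 m

S_min = 59/100 m = 0.5900 m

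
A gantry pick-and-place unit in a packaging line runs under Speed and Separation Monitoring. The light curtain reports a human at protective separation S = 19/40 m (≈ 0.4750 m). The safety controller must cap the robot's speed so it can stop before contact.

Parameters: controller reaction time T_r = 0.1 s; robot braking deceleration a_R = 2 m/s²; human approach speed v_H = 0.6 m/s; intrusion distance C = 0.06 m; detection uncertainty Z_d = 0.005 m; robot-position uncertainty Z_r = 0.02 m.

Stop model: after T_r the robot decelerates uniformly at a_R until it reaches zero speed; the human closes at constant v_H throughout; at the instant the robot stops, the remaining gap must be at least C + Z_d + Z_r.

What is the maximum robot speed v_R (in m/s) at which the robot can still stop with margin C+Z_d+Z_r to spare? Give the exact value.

v_R_max = 3/5 m/s = 0.6000 m/s

quadratic (1/4)·v² + (2/5)·v + (-33/100) = 0
  disc = (2/5)² − 4·(1/4)·(-33/100) = 49/100 ; √disc = 7/10
  v_R = (−(2/5) + 7/10) / (2·(1/4)) = 3/5 m/s
check:
T_s = v_R/a_R = (3/5)/2 = 0.3000 s
robot covers v_R·T_r = 0.6000·0.1000 = 0.0600 m before braking
braking distance = 0.6000²/(2·2.0000) = 0.0900 m
person approaches 0.6000·(0.1000+0.3000) = 0.2400 m
residual clearance needed = 0.0600+0.0050+0.0200 = 0.0850 m
sum ≈ 0.0600+0.0900+0.2400+0.0850 ≈ 0.4750 m = S ✓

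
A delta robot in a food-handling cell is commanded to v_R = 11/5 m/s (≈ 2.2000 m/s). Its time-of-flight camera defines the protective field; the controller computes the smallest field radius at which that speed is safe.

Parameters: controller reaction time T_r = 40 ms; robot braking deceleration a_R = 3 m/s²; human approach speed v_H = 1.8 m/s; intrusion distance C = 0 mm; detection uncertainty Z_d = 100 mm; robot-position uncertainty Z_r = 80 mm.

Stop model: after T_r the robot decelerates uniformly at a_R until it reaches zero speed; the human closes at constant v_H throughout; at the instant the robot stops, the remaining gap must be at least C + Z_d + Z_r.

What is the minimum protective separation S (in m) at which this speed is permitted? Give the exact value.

stop time T_s = (11/5)/3 = 0.7333 s
robot in T_r: 2.2000·0.0400 = 0.0880 m
robot covers 2.2000·0.7333 − ½·3.0000·0.7333² = 0.8067 m while stopping
human over T_r+T_s: 1.8000·(0.0400+0.7333) = 1.3920 m
C+Z_d+Z_r = 0.0000+0.1000+0.0800 = 0.1800 m
S_min ≈ 0.0880+0.8067+1.3920+0.1800  ⇒  S_min = 37/15 m

S_min = 37/15 m = 2.4667 m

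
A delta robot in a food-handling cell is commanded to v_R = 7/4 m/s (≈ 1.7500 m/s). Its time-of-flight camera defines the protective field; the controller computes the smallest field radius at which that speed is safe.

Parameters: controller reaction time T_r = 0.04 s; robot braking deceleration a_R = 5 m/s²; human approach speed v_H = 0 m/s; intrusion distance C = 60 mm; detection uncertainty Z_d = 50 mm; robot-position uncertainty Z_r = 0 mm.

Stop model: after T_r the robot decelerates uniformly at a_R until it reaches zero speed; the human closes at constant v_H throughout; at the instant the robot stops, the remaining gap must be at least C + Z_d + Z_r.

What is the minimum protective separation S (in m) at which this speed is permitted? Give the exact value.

braking lasts T_s = (7/4)/5 = 0.3500 s
robot covers v_R·T_r = 1.7500·0.0400 = 0.0700 m before braking
braking distance = 1.7500²/(2·5.0000) = 0.3063 m
person approaches 0.0000·(0.0400+0.3500) = 0.0000 m
C+Z_d+Z_r = 0.0600+0.0500+0.0000 = 0.1100 m
S_min ≈ 0.0700+0.3063+0.0000+0.1100  ⇒  S_min = 389/800 m

S_min = 389/800 m = 0.4863 m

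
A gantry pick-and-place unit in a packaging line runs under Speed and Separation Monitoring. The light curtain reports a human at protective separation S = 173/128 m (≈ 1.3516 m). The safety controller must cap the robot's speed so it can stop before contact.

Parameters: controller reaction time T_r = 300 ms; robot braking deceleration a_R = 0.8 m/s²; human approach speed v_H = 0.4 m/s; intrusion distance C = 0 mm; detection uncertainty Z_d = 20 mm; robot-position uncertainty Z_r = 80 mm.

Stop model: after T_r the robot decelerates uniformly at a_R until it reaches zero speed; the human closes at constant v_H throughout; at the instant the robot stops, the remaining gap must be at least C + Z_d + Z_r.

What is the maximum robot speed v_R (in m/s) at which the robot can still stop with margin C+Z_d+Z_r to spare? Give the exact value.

collect terms ⇒ (5/8)·v_R² + (4/5)·v_R + (-3621/3200) = 0
  disc = (4/5)² − 4·(5/8)·(-3621/3200) = 22201/6400 ; √disc = 149/80
  v_R = (−(4/5) + 149/80) / (2·(5/8)) = 17/20 m/s
check:
T_s = v_R/a_R = (17/20)/(4/5) = 1.0625 s
robot covers v_R·T_r = 0.8500·0.3000 = 0.2550 m before braking
robot covers 0.8500·1.0625 − ½·0.8000·1.0625² = 0.4516 m while stopping
human closes 0.4000·1.3625 = 0.5450 m
C+Z_d+Z_r = 0.0000+0.0200+0.0800 = 0.1000 m
sum ≈ 0.2550+0.4516+0.5450+0.1000 ≈ 1.3516 m = S ✓

v_R_max = 17/20 m/s = 0.8500 m/s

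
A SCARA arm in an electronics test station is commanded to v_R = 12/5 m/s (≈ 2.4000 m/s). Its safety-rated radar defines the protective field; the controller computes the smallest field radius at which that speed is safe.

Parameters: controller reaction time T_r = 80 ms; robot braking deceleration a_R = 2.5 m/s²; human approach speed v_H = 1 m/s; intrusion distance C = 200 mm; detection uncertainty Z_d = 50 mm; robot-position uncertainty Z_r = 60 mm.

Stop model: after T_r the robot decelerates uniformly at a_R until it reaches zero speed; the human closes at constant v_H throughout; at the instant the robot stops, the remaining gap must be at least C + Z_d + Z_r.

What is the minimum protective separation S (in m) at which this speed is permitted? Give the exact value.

braking lasts T_s = (12/5)/(5/2) = 0.9600 s
robot covers v_R·T_r = 2.4000·0.0800 = 0.1920 m before braking
robot under decel: 2.4000²/(2·2.5000) = 1.1520 m
person approaches 1.0000·(0.0800+0.9600) = 1.0400 m
residual clearance needed = 0.2000+0.0500+0.0600 = 0.3100 m
S_min ≈ 0.1920+1.1520+1.0400+0.3100  ⇒  S_min = 1347/500 m

S_min = 1347/500 m = 2.6940 m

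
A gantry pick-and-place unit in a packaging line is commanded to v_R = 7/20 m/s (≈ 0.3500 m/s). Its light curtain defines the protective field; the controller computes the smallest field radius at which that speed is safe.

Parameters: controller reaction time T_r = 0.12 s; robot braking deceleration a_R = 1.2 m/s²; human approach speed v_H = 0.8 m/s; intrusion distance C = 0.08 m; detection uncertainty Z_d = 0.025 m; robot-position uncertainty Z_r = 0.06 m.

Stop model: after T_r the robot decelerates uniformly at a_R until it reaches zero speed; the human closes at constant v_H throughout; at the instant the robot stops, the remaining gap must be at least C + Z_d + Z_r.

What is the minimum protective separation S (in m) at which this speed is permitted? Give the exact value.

T_s = v_R/a_R = (7/20)/(6/5) = 0.2917 s
robot covers v_R·T_r = 0.3500·0.1200 = 0.0420 m before braking
robot under decel: 0.3500²/(2·1.2000) = 0.0510 m
person approaches 0.8000·(0.1200+0.2917) = 0.3293 m
margins: 0.0800+0.0250+0.0600 = 0.1650 m
S_min ≈ 0.0420+0.0510+0.3293+0.1650  ⇒  S_min = 4699/8000 m

S_min = 4699/8000 m = 0.5874 m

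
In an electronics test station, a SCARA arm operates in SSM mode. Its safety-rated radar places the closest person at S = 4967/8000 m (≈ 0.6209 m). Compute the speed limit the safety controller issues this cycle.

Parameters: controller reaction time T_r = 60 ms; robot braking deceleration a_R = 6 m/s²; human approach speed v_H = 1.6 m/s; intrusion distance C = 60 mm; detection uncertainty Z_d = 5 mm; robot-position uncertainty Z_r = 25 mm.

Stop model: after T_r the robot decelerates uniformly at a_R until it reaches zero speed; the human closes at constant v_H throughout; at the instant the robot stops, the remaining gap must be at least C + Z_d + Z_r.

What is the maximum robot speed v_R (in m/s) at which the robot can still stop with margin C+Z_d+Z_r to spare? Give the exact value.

collect terms ⇒ (1/12)·v_R² + (49/150)·v_R + (-3479/8000) = 0
  disc = (49/150)² − 4·(1/12)·(-3479/8000) = 90601/360000 ; √disc = 301/600
  v_R = (−(49/150) + 301/600) / (2·(1/12)) = 21/20 m/s
check:
braking lasts T_s = (21/20)/6 = 0.1750 s
reaction-phase robot travel = 1.0500·0.0600 = 0.0630 m
braking distance = 1.0500²/(2·6.0000) = 0.0919 m
person approaches 1.6000·(0.0600+0.1750) = 0.3760 m
margins: 0.0600+0.0050+0.0250 = 0.0900 m
sum ≈ 0.0630+0.0919+0.3760+0.0900 ≈ 0.6209 m = S ✓

v_R_max = 21/20 m/s = 1.0500 m/s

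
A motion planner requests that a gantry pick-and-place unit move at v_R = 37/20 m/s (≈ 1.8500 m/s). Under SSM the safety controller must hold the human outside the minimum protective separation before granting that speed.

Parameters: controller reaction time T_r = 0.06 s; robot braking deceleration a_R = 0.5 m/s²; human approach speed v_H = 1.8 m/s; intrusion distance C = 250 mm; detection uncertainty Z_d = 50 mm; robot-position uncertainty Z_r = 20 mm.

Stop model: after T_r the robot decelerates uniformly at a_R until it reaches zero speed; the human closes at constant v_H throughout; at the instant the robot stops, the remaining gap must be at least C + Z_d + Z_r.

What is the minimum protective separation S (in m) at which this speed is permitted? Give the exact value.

T_s = v_R/a_R = (37/20)/(1/2) = 3.7000 s
robot covers v_R·T_r = 1.8500·0.0600 = 0.1110 m before braking
braking distance = 1.8500²/(2·0.5000) = 3.4225 m
human closes 1.8000·3.7600 = 6.7680 m
residual clearance needed = 0.2500+0.0500+0.0200 = 0.3200 m
S_min ≈ 0.1110+3.4225+6.7680+0.3200  ⇒  S_min = 21243/2000 m

S_min = 21243/2000 m = 10.6215 m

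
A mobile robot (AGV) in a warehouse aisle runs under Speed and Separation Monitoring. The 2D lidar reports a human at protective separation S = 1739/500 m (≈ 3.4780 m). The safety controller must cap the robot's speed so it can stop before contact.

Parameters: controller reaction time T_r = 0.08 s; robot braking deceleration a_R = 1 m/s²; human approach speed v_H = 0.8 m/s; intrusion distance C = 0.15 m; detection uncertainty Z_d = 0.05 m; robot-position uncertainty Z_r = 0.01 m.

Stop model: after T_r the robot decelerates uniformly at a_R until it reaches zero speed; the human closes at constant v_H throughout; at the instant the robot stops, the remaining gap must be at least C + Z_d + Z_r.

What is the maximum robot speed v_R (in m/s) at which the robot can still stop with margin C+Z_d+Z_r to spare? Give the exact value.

v_R_max = 9/5 m/s = 1.8000 m/s

quadratic (1/2)·v² + (22/25)·v + (-801/250) = 0
  disc = (22/25)² − 4·(1/2)·(-801/250) = 4489/625 ; √disc = 67/25
  v_R = (−(22/25) + 67/25) / (2·(1/2)) = 9/5 m/s
check:
braking lasts T_s = (9/5)/1 = 1.8000 s
robot covers v_R·T_r = 1.8000·0.0800 = 0.1440 m before braking
robot under decel: 1.8000²/(2·1.0000) = 1.6200 m
person approaches 0.8000·(0.0800+1.8000) = 1.5040 m
margins: 0.1500+0.0500+0.0100 = 0.2100 m
sum ≈ 0.1440+1.6200+1.5040+0.2100 ≈ 3.4780 m = S ✓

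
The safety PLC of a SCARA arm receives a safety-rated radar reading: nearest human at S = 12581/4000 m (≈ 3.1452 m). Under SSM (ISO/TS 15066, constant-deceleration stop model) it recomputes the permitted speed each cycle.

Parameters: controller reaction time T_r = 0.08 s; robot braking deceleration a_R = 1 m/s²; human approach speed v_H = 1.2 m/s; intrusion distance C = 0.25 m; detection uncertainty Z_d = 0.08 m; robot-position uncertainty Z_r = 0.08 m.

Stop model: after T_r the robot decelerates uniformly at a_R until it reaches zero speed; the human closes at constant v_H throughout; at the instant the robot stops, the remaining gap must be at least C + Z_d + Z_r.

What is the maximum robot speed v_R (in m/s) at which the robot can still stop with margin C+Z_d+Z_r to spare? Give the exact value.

v_R_max = 27/20 m/s = 1.3500 m/s

collect terms ⇒ (1/2)·v_R² + (32/25)·v_R + (-10557/4000) = 0
  disc = (32/25)² − 4·(1/2)·(-10557/4000) = 69169/10000 ; √disc = 263/100
  v_R = (−(32/25) + 263/100) / (2·(1/2)) = 27/20 m/s
check:
braking lasts T_s = (27/20)/1 = 1.3500 s
robot in T_r: 1.3500·0.0800 = 0.1080 m
robot under decel: 1.3500²/(2·1.0000) = 0.9113 m
human over T_r+T_s: 1.2000·(0.0800+1.3500) = 1.7160 m
C+Z_d+Z_r = 0.2500+0.0800+0.0800 = 0.4100 m
sum ≈ 0.1080+0.9113+1.7160+0.4100 ≈ 3.1452 m = S ✓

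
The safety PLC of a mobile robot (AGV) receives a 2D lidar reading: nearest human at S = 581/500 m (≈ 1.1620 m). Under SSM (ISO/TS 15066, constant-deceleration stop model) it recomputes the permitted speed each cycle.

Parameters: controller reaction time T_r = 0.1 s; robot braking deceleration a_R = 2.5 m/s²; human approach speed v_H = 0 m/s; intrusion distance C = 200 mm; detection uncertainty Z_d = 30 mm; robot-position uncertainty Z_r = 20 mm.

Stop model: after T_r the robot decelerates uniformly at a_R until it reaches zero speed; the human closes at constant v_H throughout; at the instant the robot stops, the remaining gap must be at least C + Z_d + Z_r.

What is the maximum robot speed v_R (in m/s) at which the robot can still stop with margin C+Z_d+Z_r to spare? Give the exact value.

v_R_max = 19/10 m/s = 1.9000 m/s

quadratic (1/5)·v² + (1/10)·v + (-114/125) = 0
  disc = (1/10)² − 4·(1/5)·(-114/125) = 1849/2500 ; √disc = 43/50
  v_R = (−(1/10) + 43/50) / (2·(1/5)) = 19/10 m/s
check:
stop time T_s = (19/10)/(5/2) = 0.7600 s
robot covers v_R·T_r = 1.9000·0.1000 = 0.1900 m before braking
robot under decel: 1.9000²/(2·2.5000) = 0.7220 m
person approaches 0.0000·(0.1000+0.7600) = 0.0000 m
C+Z_d+Z_r = 0.2000+0.0300+0.0200 = 0.2500 m
sum ≈ 0.1900+0.7220+0.0000+0.2500 ≈ 1.1620 m = S ✓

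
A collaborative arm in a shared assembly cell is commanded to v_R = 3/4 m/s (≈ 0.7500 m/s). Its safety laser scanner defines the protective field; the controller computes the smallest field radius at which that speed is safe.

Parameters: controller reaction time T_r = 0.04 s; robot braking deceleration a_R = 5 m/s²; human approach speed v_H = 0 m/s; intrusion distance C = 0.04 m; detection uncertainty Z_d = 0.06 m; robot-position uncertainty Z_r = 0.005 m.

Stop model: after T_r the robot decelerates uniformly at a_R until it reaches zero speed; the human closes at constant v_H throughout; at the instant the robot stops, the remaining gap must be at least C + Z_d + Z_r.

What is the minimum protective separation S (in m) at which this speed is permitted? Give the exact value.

S_min = 153/800 m = 0.1913 m

stop time T_s = (3/4)/5 = 0.1500 s
robot covers v_R·T_r = 0.7500·0.0400 = 0.0300 m before braking
braking distance = 0.7500²/(2·5.0000) = 0.0563 m
person approaches 0.0000·(0.0400+0.1500) = 0.0000 m
margins: 0.0400+0.0600+0.0050 = 0.1050 m
S_min ≈ 0.0300+0.0563+0.0000+0.1050  ⇒  S_min = 153/800 m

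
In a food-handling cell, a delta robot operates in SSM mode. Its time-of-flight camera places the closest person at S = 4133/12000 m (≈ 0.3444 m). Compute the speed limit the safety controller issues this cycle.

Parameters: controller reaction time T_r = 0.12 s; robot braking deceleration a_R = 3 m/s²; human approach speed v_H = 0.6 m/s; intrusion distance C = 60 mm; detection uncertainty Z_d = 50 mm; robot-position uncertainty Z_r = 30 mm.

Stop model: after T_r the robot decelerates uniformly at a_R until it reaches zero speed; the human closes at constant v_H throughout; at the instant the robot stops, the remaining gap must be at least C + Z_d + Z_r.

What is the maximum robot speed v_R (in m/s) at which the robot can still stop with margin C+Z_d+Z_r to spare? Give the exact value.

v_R_max = 7/20 m/s = 0.3500 m/s

quadratic (1/6)·v² + (8/25)·v + (-1589/12000) = 0
  disc = (8/25)² − 4·(1/6)·(-1589/12000) = 17161/90000 ; √disc = 131/300
  v_R = (−(8/25) + 131/300) / (2·(1/6)) = 7/20 m/s
check:
stop time T_s = (7/20)/3 = 0.1167 s
robot in T_r: 0.3500·0.1200 = 0.0420 m
braking distance = 0.3500²/(2·3.0000) = 0.0204 m
human closes 0.6000·0.2367 = 0.1420 m
C+Z_d+Z_r = 0.0600+0.0500+0.0300 = 0.1400 m
sum ≈ 0.0420+0.0204+0.1420+0.1400 ≈ 0.3444 m = S ✓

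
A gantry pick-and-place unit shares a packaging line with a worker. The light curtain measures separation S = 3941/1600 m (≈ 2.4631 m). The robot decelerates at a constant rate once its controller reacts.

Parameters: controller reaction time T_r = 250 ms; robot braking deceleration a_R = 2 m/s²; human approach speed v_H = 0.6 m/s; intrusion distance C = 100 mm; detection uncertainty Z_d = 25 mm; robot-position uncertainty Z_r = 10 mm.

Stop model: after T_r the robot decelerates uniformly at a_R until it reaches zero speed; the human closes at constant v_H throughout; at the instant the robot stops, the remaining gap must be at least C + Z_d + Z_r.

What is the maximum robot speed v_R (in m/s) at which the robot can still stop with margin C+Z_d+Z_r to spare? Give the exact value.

quadratic (1/4)·v² + (11/20)·v + (-697/320) = 0
  disc = (11/20)² − 4·(1/4)·(-697/320) = 3969/1600 ; √disc = 63/40
  v_R = (−(11/20) + 63/40) / (2·(1/4)) = 41/20 m/s
check:
T_s = v_R/a_R = (41/20)/2 = 1.0250 s
robot in T_r: 2.0500·0.2500 = 0.5125 m
robot under decel: 2.0500²/(2·2.0000) = 1.0506 m
human over T_r+T_s: 0.6000·(0.2500+1.0250) = 0.7650 m
C+Z_d+Z_r = 0.1000+0.0250+0.0100 = 0.1350 m
sum ≈ 0.5125+1.0506+0.7650+0.1350 ≈ 2.4631 m = S ✓

v_R_max = 41/20 m/s = 2.0500 m/s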